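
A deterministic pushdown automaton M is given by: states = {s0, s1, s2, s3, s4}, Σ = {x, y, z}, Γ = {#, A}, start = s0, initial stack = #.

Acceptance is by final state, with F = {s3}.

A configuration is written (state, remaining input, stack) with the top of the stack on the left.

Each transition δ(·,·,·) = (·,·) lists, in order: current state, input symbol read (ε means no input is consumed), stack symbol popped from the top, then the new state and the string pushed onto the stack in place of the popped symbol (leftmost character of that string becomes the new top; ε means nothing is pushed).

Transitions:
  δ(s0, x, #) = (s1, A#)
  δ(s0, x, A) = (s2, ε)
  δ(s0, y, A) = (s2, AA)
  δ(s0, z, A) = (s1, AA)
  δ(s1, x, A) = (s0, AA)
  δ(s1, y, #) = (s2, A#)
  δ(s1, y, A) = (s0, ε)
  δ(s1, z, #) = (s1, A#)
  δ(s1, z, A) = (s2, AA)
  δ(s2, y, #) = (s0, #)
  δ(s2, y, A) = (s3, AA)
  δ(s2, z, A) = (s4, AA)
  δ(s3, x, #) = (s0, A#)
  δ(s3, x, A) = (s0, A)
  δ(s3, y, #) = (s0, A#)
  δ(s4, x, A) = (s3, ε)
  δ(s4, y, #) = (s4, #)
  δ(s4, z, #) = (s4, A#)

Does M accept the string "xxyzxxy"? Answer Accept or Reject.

(s0, xxyzxxy, #)
  read x, top #: go to s1, push A# → (s1, xyzxxy, A#)
  read x, top A: go to s0, push AA → (s0, yzxxy, AA#)
  read y, top A: go to s2, push AA → (s2, zxxy, AAA#)
  read z, top A: go to s4, push AA → (s4, xxy, AAAA#)
  read x, top A: go to s3, push ε → (s3, xy, AAA#)
  read x, top A: go to s0, push A → (s0, y, AAA#)
  read y, top A: go to s2, push AA → (s2, ε, AAAA#)
All input consumed; state s2 ∉ F and no further ε-move applies.

Reject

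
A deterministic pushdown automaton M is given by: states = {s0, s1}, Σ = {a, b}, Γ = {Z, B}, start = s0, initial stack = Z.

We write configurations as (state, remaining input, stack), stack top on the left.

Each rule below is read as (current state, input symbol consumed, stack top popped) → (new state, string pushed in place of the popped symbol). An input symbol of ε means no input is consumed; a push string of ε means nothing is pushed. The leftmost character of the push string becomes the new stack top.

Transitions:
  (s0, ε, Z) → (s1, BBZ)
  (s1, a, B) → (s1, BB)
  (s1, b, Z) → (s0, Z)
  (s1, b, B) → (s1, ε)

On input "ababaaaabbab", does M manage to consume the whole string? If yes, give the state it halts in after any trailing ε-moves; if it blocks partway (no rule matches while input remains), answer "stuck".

(s0, ababaaaabbab, Z)
  ε-move, top Z: go to s1, push BBZ → (s1, ababaaaabbab, BBZ)
  read a, top B: go to s1, push BB → (s1, babaaaabbab, BBBZ)
  read b, top B: go to s1, push ε → (s1, abaaaabbab, BBZ)
  read a, top B: go to s1, push BB → (s1, baaaabbab, BBBZ)
  read b, top B: go to s1, push ε → (s1, aaaabbab, BBZ)
  read a, top B: go to s1, push BB → (s1, aaabbab, BBBZ)
  read a, top B: go to s1, push BB → (s1, aabbab, BBBBZ)
  read a, top B: go to s1, push BB → (s1, abbab, BBBBBZ)
  read a, top B: go to s1, push BB → (s1, bbab, BBBBBBZ)
  read b, top B: go to s1, push ε → (s1, bab, BBBBBZ)
  read b, top B: go to s1, push ε → (s1, ab, BBBBZ)
  read a, top B: go to s1, push BB → (s1, b, BBBBBZ)
  read b, top B: go to s1, push ε → (s1, ε, BBBBZ)
All input consumed; M is in state s1.

s1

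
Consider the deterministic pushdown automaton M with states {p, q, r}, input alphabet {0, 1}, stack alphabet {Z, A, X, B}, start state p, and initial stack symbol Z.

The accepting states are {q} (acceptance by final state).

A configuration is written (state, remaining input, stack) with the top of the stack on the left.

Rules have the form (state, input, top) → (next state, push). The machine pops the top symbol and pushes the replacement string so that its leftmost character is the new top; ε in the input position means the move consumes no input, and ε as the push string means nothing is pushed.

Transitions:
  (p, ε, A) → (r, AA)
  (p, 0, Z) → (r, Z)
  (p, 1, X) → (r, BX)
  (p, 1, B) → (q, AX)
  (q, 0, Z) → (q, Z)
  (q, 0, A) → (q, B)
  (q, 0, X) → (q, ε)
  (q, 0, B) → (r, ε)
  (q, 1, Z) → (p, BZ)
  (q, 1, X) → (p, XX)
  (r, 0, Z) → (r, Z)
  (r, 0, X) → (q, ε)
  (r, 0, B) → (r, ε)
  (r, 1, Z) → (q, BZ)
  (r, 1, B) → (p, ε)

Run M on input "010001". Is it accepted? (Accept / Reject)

(p, 010001, Z) ⊢ (r, 10001, Z) ⊢ (q, 0001, BZ) ⊢ (r, 001, Z) ⊢ (r, 01, Z) ⊢ (r, 1, Z) ⊢ (q, ε, BZ)
All input consumed; state q ∈ F.

Accept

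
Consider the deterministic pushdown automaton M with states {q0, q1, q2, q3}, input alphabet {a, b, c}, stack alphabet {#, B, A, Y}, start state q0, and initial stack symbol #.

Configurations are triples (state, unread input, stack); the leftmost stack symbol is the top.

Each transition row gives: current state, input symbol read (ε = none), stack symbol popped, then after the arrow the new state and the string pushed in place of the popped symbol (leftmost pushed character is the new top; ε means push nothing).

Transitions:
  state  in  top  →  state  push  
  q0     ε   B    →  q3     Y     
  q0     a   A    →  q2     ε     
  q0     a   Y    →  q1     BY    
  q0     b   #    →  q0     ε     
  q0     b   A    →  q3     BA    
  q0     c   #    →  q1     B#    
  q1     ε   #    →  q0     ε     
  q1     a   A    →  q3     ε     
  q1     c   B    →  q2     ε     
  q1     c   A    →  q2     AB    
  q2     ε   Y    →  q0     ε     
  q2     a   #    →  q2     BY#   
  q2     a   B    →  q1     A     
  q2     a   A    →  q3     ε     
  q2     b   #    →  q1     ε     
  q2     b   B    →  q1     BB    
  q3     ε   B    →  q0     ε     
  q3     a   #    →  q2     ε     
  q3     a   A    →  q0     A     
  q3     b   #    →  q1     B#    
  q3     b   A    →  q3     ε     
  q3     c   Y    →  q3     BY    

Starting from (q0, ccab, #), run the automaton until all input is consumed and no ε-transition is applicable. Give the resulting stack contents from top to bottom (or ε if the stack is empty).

(q0, ccab, #) ⊢ (q1, cab, B#) ⊢ (q2, ab, #) ⊢ (q2, b, BY#) ⊢ (q1, ε, BBY#)
All input consumed in state q1 with stack BBY#.

BBY#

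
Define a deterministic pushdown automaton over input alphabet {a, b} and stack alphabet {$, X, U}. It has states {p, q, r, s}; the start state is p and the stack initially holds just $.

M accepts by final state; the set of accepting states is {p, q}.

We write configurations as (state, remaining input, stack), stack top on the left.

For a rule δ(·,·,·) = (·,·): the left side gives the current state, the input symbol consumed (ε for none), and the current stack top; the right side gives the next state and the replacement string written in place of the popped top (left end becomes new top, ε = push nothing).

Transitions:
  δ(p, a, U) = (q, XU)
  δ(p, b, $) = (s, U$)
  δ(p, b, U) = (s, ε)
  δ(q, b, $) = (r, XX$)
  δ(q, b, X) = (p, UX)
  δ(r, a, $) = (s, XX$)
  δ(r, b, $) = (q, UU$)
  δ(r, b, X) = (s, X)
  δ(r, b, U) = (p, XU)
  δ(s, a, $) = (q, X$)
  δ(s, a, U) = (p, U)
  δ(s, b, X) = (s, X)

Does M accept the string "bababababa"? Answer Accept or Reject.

Accept

(p, bababababa, $)
  read b, top $: go to s, push U$ → (s, ababababa, U$)
  read a, top U: go to p, push U → (p, babababa, U$)
  read b, top U: go to s, push ε → (s, abababa, $)
  read a, top $: go to q, push X$ → (q, bababa, X$)
  read b, top X: go to p, push UX → (p, ababa, UX$)
  read a, top U: go to q, push XU → (q, baba, XUX$)
  read b, top X: go to p, push UX → (p, aba, UXUX$)
  read a, top U: go to q, push XU → (q, ba, XUXUX$)
  read b, top X: go to p, push UX → (p, a, UXUXUX$)
  read a, top U: go to q, push XU → (q, ε, XUXUXUX$)
All input consumed; state q ∈ F.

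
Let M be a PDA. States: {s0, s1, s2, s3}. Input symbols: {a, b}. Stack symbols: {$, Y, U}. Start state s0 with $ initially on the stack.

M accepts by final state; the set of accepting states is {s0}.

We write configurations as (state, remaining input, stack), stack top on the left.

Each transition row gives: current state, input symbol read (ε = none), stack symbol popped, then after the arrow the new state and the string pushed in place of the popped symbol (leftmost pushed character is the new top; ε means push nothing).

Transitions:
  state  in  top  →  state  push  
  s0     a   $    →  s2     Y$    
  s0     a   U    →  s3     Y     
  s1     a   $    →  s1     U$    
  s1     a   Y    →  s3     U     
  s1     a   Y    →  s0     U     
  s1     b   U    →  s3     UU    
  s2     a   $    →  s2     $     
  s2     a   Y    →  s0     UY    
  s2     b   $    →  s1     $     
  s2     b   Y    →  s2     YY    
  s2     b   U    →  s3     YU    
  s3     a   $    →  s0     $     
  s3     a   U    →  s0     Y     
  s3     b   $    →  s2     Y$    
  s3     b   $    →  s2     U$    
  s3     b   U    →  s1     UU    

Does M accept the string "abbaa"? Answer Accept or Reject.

No computation consumes all input and reaches a final state.

Reject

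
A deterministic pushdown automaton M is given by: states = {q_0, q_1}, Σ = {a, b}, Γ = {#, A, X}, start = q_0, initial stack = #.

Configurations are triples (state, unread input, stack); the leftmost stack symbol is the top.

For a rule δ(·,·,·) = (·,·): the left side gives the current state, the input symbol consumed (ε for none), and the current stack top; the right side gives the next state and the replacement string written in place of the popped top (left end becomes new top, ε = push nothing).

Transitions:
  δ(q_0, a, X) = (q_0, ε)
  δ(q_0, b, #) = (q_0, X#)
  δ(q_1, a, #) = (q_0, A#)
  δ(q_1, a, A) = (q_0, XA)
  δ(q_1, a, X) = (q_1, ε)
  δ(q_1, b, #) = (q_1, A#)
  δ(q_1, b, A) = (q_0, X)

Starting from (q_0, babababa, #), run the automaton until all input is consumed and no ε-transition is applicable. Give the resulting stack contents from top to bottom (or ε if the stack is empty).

(q_0, babababa, #) ⊢ (q_0, abababa, X#) ⊢ (q_0, bababa, #) ⊢ (q_0, ababa, X#) ⊢ (q_0, baba, #) ⊢ (q_0, aba, X#) ⊢ (q_0, ba, #) ⊢ (q_0, a, X#) ⊢ (q_0, ε, #)
All input consumed in state q_0 with stack #.

#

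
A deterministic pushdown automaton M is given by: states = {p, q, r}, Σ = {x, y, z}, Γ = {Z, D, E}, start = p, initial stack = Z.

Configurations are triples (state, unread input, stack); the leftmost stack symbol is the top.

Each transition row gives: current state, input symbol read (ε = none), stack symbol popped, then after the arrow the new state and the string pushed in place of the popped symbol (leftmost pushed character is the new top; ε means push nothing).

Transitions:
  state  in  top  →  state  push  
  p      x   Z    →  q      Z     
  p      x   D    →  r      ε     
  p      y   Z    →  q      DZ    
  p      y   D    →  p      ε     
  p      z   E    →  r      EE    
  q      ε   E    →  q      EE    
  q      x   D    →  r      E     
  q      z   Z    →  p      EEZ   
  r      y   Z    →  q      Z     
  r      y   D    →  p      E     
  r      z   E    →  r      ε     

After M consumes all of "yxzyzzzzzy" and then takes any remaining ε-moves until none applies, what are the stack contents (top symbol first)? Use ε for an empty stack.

(p, yxzyzzzzzy, Z)
  read y, top Z: go to q, push DZ → (q, xzyzzzzzy, DZ)
  read x, top D: go to r, push E → (r, zyzzzzzy, EZ)
  read z, top E: go to r, push ε → (r, yzzzzzy, Z)
  read y, top Z: go to q, push Z → (q, zzzzzy, Z)
  read z, top Z: go to p, push EEZ → (p, zzzzy, EEZ)
  read z, top E: go to r, push EE → (r, zzzy, EEEZ)
  read z, top E: go to r, push ε → (r, zzy, EEZ)
  read z, top E: go to r, push ε → (r, zy, EZ)
  read z, top E: go to r, push ε → (r, y, Z)
  read y, top Z: go to q, push Z → (q, ε, Z)
All input consumed in state q with stack Z.

Z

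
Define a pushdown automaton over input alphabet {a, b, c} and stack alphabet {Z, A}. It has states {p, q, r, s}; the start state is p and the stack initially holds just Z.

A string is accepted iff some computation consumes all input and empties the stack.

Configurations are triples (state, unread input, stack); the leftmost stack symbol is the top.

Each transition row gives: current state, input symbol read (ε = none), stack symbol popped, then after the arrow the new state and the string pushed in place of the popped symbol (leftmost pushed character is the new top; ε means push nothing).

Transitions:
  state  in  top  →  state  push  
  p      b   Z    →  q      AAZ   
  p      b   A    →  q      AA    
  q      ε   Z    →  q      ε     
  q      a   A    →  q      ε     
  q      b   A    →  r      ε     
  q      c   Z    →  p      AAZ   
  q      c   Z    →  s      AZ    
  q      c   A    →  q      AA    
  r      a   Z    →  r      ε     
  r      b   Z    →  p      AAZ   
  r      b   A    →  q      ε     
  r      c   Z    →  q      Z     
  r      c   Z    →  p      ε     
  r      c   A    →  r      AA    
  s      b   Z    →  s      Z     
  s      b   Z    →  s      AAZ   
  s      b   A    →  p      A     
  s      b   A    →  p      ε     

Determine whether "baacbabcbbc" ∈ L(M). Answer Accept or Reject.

Accept

One accepting computation: (p, baacbabcbbc, Z) ⊢ (q, aacbabcbbc, AAZ) ⊢ (q, acbabcbbc, AZ) ⊢ (q, cbabcbbc, Z) ⊢ (p, babcbbc, AAZ) ⊢ (q, abcbbc, AAAZ) ⊢ (q, bcbbc, AAZ) ⊢ (r, cbbc, AZ) ⊢ (r, bbc, AAZ) ⊢ (q, bc, AZ) ⊢ (r, c, Z) ⊢ (p, ε, ε)
All input consumed and the stack is empty.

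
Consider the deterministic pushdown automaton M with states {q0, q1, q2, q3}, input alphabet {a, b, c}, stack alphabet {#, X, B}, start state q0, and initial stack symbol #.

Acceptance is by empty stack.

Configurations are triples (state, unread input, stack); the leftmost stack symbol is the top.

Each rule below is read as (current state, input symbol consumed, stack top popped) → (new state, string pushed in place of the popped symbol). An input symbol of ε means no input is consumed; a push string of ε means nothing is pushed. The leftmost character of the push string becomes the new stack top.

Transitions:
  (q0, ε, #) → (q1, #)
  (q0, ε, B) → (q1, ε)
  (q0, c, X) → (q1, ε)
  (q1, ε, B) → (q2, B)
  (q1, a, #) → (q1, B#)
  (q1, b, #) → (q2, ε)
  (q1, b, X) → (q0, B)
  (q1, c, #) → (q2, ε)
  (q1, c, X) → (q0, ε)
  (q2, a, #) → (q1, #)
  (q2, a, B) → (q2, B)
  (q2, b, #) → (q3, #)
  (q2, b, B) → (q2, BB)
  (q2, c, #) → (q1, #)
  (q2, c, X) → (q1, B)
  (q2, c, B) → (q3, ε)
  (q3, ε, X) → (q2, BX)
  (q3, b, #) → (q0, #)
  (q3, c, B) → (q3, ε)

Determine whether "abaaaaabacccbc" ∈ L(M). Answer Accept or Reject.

(q0, abaaaaabacccbc, #)
  ε-move, top #: go to q1, push # → (q1, abaaaaabacccbc, #)
  read a, top #: go to q1, push B# → (q1, baaaaabacccbc, B#)
  ε-move, top B: go to q2, push B → (q2, baaaaabacccbc, B#)
  read b, top B: go to q2, push BB → (q2, aaaaabacccbc, BB#)
  read a, top B: go to q2, push B → (q2, aaaabacccbc, BB#)
  read a, top B: go to q2, push B → (q2, aaabacccbc, BB#)
  read a, top B: go to q2, push B → (q2, aabacccbc, BB#)
  read a, top B: go to q2, push B → (q2, abacccbc, BB#)
  read a, top B: go to q2, push B → (q2, bacccbc, BB#)
  read b, top B: go to q2, push BB → (q2, acccbc, BBB#)
  read a, top B: go to q2, push B → (q2, cccbc, BBB#)
  read c, top B: go to q3, push ε → (q3, ccbc, BB#)
  read c, top B: go to q3, push ε → (q3, cbc, B#)
  read c, top B: go to q3, push ε → (q3, bc, #)
  read b, top #: go to q0, push # → (q0, c, #)
  ε-move, top #: go to q1, push # → (q1, c, #)
  read c, top #: go to q2, push ε → (q2, ε, ε)
All input consumed and the stack is empty.

Accept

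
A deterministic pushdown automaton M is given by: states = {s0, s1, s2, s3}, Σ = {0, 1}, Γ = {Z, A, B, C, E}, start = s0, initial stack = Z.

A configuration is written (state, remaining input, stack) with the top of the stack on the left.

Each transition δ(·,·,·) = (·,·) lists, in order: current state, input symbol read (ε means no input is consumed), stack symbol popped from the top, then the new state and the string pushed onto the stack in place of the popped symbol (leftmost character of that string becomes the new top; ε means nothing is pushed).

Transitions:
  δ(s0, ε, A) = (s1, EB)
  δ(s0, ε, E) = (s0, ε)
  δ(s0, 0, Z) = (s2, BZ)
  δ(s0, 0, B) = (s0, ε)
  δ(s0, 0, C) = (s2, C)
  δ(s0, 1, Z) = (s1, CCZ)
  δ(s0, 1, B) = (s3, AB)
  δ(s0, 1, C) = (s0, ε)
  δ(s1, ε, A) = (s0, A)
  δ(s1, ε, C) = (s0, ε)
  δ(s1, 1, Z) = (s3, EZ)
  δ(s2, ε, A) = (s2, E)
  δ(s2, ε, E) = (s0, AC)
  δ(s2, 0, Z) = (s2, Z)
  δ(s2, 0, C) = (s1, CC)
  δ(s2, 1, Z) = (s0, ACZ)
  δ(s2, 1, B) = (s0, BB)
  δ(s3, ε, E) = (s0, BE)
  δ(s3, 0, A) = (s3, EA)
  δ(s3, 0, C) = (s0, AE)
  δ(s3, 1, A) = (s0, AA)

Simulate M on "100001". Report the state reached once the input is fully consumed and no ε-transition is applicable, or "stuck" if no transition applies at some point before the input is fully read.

s0

(s0, 100001, Z) ⊢ (s1, 00001, CCZ) ⊢ (s0, 00001, CZ) ⊢ (s2, 0001, CZ) ⊢ (s1, 001, CCZ) ⊢ (s0, 001, CZ) ⊢ (s2, 01, CZ) ⊢ (s1, 1, CCZ) ⊢ (s0, 1, CZ) ⊢ (s0, ε, Z)
All input consumed; M is in state s0.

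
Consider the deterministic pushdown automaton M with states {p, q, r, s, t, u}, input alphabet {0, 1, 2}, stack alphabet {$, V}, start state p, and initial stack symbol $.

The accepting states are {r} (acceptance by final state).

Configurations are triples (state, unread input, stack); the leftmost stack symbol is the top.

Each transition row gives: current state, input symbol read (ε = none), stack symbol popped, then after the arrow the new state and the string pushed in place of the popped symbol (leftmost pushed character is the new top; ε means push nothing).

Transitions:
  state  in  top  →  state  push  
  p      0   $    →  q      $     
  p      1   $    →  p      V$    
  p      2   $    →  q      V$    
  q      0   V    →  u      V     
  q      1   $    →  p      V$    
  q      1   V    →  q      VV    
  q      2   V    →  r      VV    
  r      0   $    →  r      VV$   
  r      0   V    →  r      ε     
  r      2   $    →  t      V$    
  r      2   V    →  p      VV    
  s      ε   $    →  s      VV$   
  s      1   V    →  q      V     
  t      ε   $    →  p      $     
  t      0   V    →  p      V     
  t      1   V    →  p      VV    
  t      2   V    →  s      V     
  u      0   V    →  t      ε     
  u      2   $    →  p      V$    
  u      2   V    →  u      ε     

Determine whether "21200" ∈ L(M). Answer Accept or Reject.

Accept

(p, 21200, $)
  read 2, top $: go to q, push V$ → (q, 1200, V$)
  read 1, top V: go to q, push VV → (q, 200, VV$)
  read 2, top V: go to r, push VV → (r, 00, VVV$)
  read 0, top V: go to r, push ε → (r, 0, VV$)
  read 0, top V: go to r, push ε → (r, ε, V$)
All input consumed; state r ∈ F.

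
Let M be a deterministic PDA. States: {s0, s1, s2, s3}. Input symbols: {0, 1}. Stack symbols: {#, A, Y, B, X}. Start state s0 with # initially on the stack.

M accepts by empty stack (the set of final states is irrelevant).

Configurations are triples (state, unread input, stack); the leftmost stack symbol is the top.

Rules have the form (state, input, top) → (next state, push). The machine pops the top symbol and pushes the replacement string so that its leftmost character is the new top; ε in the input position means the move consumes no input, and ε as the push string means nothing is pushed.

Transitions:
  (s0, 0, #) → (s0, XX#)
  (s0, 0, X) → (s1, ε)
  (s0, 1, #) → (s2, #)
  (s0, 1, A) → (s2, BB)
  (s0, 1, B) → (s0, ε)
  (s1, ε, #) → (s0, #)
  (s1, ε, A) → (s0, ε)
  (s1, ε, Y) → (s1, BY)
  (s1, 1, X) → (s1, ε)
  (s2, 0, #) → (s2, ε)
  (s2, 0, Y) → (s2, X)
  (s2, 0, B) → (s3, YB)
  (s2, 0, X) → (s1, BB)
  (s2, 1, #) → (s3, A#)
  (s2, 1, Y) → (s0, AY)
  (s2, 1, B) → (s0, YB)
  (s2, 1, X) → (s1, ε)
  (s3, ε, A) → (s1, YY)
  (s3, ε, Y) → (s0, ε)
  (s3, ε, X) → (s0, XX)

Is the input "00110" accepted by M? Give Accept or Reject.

Accept

(s0, 00110, #) ⊢ (s0, 0110, XX#) ⊢ (s1, 110, X#) ⊢ (s1, 10, #) ⊢ (s0, 10, #) ⊢ (s2, 0, #) ⊢ (s2, ε, ε)
All input consumed and the stack is empty.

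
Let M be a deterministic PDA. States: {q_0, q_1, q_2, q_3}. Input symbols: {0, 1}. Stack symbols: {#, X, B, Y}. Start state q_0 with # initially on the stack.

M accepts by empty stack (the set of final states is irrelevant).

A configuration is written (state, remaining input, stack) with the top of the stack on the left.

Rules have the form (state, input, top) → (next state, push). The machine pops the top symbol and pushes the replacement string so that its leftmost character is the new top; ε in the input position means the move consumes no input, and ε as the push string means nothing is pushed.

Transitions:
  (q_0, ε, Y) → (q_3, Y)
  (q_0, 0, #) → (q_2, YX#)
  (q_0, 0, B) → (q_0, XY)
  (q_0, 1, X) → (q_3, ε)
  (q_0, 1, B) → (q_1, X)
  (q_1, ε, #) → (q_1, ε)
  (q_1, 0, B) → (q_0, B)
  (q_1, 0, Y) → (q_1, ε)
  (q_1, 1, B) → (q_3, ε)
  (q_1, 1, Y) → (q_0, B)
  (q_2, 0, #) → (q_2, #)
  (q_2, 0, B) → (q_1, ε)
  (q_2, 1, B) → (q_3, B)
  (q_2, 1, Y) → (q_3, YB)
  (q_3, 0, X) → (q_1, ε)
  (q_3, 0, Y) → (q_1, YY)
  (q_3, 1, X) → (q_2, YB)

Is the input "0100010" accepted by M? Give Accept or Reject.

Accept

(q_0, 0100010, #)
  read 0, top #: go to q_2, push YX# → (q_2, 100010, YX#)
  read 1, top Y: go to q_3, push YB → (q_3, 00010, YBX#)
  read 0, top Y: go to q_1, push YY → (q_1, 0010, YYBX#)
  read 0, top Y: go to q_1, push ε → (q_1, 010, YBX#)
  read 0, top Y: go to q_1, push ε → (q_1, 10, BX#)
  read 1, top B: go to q_3, push ε → (q_3, 0, X#)
  read 0, top X: go to q_1, push ε → (q_1, ε, #)
  ε-move, top #: go to q_1, push ε → (q_1, ε, ε)
All input consumed and the stack is empty.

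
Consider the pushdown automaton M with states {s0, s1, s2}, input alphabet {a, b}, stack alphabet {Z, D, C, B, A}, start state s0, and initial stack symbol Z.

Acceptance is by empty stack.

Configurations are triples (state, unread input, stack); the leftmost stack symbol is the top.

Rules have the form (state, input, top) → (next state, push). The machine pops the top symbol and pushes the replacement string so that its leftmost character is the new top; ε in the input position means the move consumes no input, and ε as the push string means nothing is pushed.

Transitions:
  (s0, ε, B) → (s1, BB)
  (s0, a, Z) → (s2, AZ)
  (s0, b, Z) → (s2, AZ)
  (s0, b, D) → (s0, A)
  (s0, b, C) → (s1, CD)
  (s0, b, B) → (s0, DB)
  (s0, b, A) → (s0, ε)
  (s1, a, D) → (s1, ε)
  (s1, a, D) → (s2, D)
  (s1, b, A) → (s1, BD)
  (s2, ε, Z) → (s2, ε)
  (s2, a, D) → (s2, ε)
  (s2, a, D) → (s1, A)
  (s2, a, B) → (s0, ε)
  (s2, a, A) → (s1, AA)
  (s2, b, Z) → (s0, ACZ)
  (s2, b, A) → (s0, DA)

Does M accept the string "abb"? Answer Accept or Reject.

No computation consumes all input and empties the stack.

Reject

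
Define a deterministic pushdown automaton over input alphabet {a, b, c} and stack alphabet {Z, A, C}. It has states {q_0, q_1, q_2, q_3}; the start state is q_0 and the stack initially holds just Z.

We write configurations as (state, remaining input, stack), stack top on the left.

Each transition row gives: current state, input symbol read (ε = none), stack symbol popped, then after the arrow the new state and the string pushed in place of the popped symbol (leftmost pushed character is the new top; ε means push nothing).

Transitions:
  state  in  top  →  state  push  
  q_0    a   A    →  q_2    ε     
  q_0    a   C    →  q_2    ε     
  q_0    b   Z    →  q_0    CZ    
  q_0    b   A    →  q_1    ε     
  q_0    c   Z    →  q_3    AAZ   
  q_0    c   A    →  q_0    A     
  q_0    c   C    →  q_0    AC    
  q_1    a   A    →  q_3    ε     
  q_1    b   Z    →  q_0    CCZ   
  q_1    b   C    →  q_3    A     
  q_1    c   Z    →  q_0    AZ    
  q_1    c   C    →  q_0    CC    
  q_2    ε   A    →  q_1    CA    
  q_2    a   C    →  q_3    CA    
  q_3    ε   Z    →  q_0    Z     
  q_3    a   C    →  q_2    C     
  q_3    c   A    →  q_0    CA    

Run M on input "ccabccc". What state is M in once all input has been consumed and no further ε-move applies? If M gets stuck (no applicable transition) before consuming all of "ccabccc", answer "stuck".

(q_0, ccabccc, Z)
  read c, top Z: go to q_3, push AAZ → (q_3, cabccc, AAZ)
  read c, top A: go to q_0, push CA → (q_0, abccc, CAAZ)
  read a, top C: go to q_2, push ε → (q_2, bccc, AAZ)
  ε-move, top A: go to q_1, push CA → (q_1, bccc, CAAZ)
  read b, top C: go to q_3, push A → (q_3, ccc, AAAZ)
  read c, top A: go to q_0, push CA → (q_0, cc, CAAAZ)
  read c, top C: go to q_0, push AC → (q_0, c, ACAAAZ)
  read c, top A: go to q_0, push A → (q_0, ε, ACAAAZ)
All input consumed; M is in state q_0.

q_0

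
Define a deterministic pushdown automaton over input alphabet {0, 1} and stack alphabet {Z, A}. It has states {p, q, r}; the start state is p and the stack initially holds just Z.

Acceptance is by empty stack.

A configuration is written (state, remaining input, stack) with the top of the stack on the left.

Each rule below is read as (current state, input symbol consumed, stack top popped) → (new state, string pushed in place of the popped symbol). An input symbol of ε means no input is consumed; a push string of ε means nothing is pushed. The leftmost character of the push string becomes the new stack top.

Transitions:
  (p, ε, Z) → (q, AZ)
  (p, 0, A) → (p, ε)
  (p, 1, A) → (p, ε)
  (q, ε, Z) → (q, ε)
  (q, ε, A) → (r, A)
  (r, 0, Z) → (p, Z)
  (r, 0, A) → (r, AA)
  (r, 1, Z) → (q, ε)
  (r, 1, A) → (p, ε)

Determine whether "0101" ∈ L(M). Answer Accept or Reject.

(p, 0101, Z)
  ε-move, top Z: go to q, push AZ → (q, 0101, AZ)
  ε-move, top A: go to r, push A → (r, 0101, AZ)
  read 0, top A: go to r, push AA → (r, 101, AAZ)
  read 1, top A: go to p, push ε → (p, 01, AZ)
  read 0, top A: go to p, push ε → (p, 1, Z)
  ε-move, top Z: go to q, push AZ → (q, 1, AZ)
  ε-move, top A: go to r, push A → (r, 1, AZ)
  read 1, top A: go to p, push ε → (p, ε, Z)
  ε-move, top Z: go to q, push AZ → (q, ε, AZ)
  ε-move, top A: go to r, push A → (r, ε, AZ)
All input consumed; stack is AZ, not empty, and no further ε-move applies.

Reject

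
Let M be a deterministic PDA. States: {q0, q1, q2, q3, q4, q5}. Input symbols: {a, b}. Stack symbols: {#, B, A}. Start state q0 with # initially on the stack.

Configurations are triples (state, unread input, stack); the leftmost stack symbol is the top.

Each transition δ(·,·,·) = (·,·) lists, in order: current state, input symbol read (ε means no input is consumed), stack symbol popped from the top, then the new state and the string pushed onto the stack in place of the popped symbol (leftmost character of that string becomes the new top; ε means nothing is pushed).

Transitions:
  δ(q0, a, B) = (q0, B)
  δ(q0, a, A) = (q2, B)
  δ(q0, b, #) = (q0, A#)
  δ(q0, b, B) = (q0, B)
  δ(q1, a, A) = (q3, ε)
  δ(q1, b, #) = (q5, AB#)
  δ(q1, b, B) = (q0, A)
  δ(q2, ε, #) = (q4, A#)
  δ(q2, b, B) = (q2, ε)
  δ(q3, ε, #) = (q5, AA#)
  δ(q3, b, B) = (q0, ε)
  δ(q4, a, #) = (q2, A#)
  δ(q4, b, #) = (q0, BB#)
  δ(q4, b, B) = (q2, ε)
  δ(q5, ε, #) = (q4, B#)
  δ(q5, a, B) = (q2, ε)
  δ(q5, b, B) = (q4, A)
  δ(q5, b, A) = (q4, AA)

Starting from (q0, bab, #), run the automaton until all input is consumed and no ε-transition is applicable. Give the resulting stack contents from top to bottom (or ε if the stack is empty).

A#

(q0, bab, #)
  read b, top #: go to q0, push A# → (q0, ab, A#)
  read a, top A: go to q2, push B → (q2, b, B#)
  read b, top B: go to q2, push ε → (q2, ε, #)
  ε-move, top #: go to q4, push A# → (q4, ε, A#)
All input consumed in state q4 with stack A#.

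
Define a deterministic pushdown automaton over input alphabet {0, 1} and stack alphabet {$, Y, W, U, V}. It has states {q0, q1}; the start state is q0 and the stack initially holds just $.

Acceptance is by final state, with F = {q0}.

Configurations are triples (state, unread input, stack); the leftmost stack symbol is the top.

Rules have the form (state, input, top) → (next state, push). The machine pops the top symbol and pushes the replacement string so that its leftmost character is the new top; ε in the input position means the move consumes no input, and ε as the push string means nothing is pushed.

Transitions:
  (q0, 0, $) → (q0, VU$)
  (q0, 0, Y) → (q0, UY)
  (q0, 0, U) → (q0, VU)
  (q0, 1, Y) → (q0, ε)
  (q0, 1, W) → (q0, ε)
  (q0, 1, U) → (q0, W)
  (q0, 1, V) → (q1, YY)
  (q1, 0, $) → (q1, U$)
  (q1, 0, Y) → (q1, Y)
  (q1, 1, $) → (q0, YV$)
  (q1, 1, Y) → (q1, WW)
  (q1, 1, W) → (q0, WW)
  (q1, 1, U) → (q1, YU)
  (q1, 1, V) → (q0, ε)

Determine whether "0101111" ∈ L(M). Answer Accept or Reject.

(q0, 0101111, $)
  read 0, top $: go to q0, push VU$ → (q0, 101111, VU$)
  read 1, top V: go to q1, push YY → (q1, 01111, YYU$)
  read 0, top Y: go to q1, push Y → (q1, 1111, YYU$)
  read 1, top Y: go to q1, push WW → (q1, 111, WWYU$)
  read 1, top W: go to q0, push WW → (q0, 11, WWWYU$)
  read 1, top W: go to q0, push ε → (q0, 1, WWYU$)
  read 1, top W: go to q0, push ε → (q0, ε, WYU$)
All input consumed; state q0 ∈ F.

Accept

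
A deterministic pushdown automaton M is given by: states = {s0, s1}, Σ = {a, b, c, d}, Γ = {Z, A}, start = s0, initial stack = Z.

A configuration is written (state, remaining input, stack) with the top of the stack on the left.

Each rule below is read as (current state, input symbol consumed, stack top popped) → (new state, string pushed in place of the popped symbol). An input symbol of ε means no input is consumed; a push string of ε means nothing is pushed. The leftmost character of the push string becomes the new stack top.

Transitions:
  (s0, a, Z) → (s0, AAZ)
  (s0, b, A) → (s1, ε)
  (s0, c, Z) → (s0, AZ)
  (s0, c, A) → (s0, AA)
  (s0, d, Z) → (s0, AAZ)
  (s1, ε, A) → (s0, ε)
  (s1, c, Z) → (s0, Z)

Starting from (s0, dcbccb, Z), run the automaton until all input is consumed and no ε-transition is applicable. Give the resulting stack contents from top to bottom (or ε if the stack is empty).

(s0, dcbccb, Z)
  read d, top Z: go to s0, push AAZ → (s0, cbccb, AAZ)
  read c, top A: go to s0, push AA → (s0, bccb, AAAZ)
  read b, top A: go to s1, push ε → (s1, ccb, AAZ)
  ε-move, top A: go to s0, push ε → (s0, ccb, AZ)
  read c, top A: go to s0, push AA → (s0, cb, AAZ)
  read c, top A: go to s0, push AA → (s0, b, AAAZ)
  read b, top A: go to s1, push ε → (s1, ε, AAZ)
  ε-move, top A: go to s0, push ε → (s0, ε, AZ)
All input consumed in state s0 with stack AZ.

AZ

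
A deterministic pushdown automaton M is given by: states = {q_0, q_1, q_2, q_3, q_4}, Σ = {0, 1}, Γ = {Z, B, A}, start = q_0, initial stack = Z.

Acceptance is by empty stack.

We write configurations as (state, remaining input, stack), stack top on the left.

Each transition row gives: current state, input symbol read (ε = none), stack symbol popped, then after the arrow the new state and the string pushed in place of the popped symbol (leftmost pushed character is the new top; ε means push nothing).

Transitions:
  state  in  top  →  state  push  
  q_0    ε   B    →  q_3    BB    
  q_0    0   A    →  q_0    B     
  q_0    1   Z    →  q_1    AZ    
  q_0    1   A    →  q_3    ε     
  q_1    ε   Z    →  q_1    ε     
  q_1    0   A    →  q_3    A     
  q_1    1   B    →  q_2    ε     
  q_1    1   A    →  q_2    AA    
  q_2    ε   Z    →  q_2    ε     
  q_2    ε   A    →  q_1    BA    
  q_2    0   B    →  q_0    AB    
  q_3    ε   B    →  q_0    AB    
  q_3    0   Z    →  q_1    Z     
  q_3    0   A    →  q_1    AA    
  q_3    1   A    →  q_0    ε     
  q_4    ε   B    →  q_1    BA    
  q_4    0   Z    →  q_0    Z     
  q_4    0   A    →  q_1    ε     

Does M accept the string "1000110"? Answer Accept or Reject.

(q_0, 1000110, Z)
  read 1, top Z: go to q_1, push AZ → (q_1, 000110, AZ)
  read 0, top A: go to q_3, push A → (q_3, 00110, AZ)
  read 0, top A: go to q_1, push AA → (q_1, 0110, AAZ)
  read 0, top A: go to q_3, push A → (q_3, 110, AAZ)
  read 1, top A: go to q_0, push ε → (q_0, 10, AZ)
  read 1, top A: go to q_3, push ε → (q_3, 0, Z)
  read 0, top Z: go to q_1, push Z → (q_1, ε, Z)
  ε-move, top Z: go to q_1, push ε → (q_1, ε, ε)
All input consumed and the stack is empty.

Accept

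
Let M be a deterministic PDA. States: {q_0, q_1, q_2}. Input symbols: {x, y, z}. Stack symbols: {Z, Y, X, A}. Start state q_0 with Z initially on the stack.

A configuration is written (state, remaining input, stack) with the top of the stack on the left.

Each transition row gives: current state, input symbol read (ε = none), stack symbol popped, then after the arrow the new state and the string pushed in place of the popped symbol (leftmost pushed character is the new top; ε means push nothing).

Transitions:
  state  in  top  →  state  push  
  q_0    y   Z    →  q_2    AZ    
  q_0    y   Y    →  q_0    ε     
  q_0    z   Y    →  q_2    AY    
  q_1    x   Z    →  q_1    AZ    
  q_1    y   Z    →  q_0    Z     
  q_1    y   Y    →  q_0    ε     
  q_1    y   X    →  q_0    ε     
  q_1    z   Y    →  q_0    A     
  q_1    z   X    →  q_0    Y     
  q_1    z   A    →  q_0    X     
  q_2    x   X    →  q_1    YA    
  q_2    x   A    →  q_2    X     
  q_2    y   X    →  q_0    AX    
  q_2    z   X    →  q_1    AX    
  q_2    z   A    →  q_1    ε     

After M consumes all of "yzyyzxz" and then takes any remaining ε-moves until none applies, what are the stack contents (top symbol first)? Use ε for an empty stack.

XZ

(q_0, yzyyzxz, Z)
  read y, top Z: go to q_2, push AZ → (q_2, zyyzxz, AZ)
  read z, top A: go to q_1, push ε → (q_1, yyzxz, Z)
  read y, top Z: go to q_0, push Z → (q_0, yzxz, Z)
  read y, top Z: go to q_2, push AZ → (q_2, zxz, AZ)
  read z, top A: go to q_1, push ε → (q_1, xz, Z)
  read x, top Z: go to q_1, push AZ → (q_1, z, AZ)
  read z, top A: go to q_0, push X → (q_0, ε, XZ)
All input consumed in state q_0 with stack XZ.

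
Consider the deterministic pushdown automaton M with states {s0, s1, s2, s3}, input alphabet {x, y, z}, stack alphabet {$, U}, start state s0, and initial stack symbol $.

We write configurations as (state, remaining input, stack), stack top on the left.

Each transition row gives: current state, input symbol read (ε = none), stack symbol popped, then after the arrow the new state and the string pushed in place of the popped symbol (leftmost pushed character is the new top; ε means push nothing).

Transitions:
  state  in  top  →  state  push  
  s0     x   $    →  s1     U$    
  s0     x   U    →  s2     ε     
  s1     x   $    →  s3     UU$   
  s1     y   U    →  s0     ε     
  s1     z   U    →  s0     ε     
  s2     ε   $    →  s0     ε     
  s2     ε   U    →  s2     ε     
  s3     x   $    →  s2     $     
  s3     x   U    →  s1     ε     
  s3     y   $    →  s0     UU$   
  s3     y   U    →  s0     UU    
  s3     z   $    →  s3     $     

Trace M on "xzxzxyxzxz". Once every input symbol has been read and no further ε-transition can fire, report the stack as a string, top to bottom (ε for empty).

(s0, xzxzxyxzxz, $) ⊢ (s1, zxzxyxzxz, U$) ⊢ (s0, xzxyxzxz, $) ⊢ (s1, zxyxzxz, U$) ⊢ (s0, xyxzxz, $) ⊢ (s1, yxzxz, U$) ⊢ (s0, xzxz, $) ⊢ (s1, zxz, U$) ⊢ (s0, xz, $) ⊢ (s1, z, U$) ⊢ (s0, ε, $)
All input consumed in state s0 with stack $.

$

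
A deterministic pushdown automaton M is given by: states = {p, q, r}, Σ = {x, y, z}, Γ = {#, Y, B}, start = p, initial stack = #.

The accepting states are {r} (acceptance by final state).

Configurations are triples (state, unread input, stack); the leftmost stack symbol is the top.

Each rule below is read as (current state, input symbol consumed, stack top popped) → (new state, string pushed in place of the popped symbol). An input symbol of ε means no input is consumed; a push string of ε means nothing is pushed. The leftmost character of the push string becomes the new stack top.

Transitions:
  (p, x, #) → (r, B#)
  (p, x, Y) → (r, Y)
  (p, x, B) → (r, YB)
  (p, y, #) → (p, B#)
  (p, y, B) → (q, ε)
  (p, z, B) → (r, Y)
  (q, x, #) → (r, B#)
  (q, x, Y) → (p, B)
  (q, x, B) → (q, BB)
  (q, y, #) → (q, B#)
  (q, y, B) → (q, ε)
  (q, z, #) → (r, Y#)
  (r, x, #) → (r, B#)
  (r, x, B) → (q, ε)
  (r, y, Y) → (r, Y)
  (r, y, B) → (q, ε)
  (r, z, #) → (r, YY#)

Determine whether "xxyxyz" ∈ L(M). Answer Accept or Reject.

(p, xxyxyz, #) ⊢ (r, xyxyz, B#) ⊢ (q, yxyz, #) ⊢ (q, xyz, B#) ⊢ (q, yz, BB#) ⊢ (q, z, B#)
No transition applies at (q, z, B#); input not fully consumed.

Reject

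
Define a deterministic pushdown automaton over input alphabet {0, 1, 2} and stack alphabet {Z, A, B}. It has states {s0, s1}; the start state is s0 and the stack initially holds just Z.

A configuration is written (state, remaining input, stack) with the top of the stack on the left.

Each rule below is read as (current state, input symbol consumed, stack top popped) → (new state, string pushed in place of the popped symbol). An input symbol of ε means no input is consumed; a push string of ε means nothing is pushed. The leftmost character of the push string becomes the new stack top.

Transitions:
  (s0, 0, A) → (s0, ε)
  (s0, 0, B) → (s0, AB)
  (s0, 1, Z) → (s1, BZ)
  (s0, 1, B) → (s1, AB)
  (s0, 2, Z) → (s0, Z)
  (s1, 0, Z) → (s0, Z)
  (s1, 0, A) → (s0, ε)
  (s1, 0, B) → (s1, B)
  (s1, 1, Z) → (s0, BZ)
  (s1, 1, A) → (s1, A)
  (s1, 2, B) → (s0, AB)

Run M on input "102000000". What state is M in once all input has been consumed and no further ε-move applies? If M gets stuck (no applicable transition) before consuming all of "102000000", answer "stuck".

s0

(s0, 102000000, Z)
  read 1, top Z: go to s1, push BZ → (s1, 02000000, BZ)
  read 0, top B: go to s1, push B → (s1, 2000000, BZ)
  read 2, top B: go to s0, push AB → (s0, 000000, ABZ)
  read 0, top A: go to s0, push ε → (s0, 00000, BZ)
  read 0, top B: go to s0, push AB → (s0, 0000, ABZ)
  read 0, top A: go to s0, push ε → (s0, 000, BZ)
  read 0, top B: go to s0, push AB → (s0, 00, ABZ)
  read 0, top A: go to s0, push ε → (s0, 0, BZ)
  read 0, top B: go to s0, push AB → (s0, ε, ABZ)
All input consumed; M is in state s0.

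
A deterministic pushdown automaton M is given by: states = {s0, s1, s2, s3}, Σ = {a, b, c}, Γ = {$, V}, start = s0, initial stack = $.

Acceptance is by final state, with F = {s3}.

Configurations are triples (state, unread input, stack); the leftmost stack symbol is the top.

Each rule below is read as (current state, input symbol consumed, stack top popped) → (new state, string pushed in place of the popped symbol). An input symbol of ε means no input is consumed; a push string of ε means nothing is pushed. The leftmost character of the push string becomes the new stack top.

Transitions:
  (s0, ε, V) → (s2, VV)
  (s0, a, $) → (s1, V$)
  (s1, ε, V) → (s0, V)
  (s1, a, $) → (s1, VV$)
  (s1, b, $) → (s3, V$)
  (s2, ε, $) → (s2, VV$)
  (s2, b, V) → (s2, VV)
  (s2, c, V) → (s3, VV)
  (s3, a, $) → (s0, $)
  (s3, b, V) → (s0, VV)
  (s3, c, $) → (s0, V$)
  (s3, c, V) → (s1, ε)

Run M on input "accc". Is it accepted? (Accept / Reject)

Accept

(s0, accc, $)
  read a, top $: go to s1, push V$ → (s1, ccc, V$)
  ε-move, top V: go to s0, push V → (s0, ccc, V$)
  ε-move, top V: go to s2, push VV → (s2, ccc, VV$)
  read c, top V: go to s3, push VV → (s3, cc, VVV$)
  read c, top V: go to s1, push ε → (s1, c, VV$)
  ε-move, top V: go to s0, push V → (s0, c, VV$)
  ε-move, top V: go to s2, push VV → (s2, c, VVV$)
  read c, top V: go to s3, push VV → (s3, ε, VVVV$)
All input consumed; state s3 ∈ F.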